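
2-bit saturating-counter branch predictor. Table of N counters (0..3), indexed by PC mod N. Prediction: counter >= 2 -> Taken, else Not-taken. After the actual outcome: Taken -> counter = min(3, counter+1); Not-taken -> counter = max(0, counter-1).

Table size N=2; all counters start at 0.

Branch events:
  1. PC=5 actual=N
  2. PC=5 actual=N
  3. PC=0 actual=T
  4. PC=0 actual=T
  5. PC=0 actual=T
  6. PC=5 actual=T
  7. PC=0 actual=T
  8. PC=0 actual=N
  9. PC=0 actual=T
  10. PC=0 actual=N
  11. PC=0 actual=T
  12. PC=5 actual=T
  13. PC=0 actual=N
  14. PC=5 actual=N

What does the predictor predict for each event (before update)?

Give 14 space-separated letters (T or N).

Answer: N N N N T N T T T T T N T T

Derivation:
Ev 1: PC=5 idx=1 pred=N actual=N -> ctr[1]=0
Ev 2: PC=5 idx=1 pred=N actual=N -> ctr[1]=0
Ev 3: PC=0 idx=0 pred=N actual=T -> ctr[0]=1
Ev 4: PC=0 idx=0 pred=N actual=T -> ctr[0]=2
Ev 5: PC=0 idx=0 pred=T actual=T -> ctr[0]=3
Ev 6: PC=5 idx=1 pred=N actual=T -> ctr[1]=1
Ev 7: PC=0 idx=0 pred=T actual=T -> ctr[0]=3
Ev 8: PC=0 idx=0 pred=T actual=N -> ctr[0]=2
Ev 9: PC=0 idx=0 pred=T actual=T -> ctr[0]=3
Ev 10: PC=0 idx=0 pred=T actual=N -> ctr[0]=2
Ev 11: PC=0 idx=0 pred=T actual=T -> ctr[0]=3
Ev 12: PC=5 idx=1 pred=N actual=T -> ctr[1]=2
Ev 13: PC=0 idx=0 pred=T actual=N -> ctr[0]=2
Ev 14: PC=5 idx=1 pred=T actual=N -> ctr[1]=1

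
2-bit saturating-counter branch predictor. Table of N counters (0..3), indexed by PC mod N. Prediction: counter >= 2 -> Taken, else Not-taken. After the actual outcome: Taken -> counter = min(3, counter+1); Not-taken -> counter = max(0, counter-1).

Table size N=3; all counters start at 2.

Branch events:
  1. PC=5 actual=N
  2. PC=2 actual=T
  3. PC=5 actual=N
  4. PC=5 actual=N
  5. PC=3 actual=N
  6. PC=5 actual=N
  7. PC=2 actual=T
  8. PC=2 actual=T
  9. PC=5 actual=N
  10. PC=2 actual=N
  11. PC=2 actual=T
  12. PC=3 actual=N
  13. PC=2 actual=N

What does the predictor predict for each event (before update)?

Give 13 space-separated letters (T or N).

Answer: T N T N T N N N T N N N N

Derivation:
Ev 1: PC=5 idx=2 pred=T actual=N -> ctr[2]=1
Ev 2: PC=2 idx=2 pred=N actual=T -> ctr[2]=2
Ev 3: PC=5 idx=2 pred=T actual=N -> ctr[2]=1
Ev 4: PC=5 idx=2 pred=N actual=N -> ctr[2]=0
Ev 5: PC=3 idx=0 pred=T actual=N -> ctr[0]=1
Ev 6: PC=5 idx=2 pred=N actual=N -> ctr[2]=0
Ev 7: PC=2 idx=2 pred=N actual=T -> ctr[2]=1
Ev 8: PC=2 idx=2 pred=N actual=T -> ctr[2]=2
Ev 9: PC=5 idx=2 pred=T actual=N -> ctr[2]=1
Ev 10: PC=2 idx=2 pred=N actual=N -> ctr[2]=0
Ev 11: PC=2 idx=2 pred=N actual=T -> ctr[2]=1
Ev 12: PC=3 idx=0 pred=N actual=N -> ctr[0]=0
Ev 13: PC=2 idx=2 pred=N actual=N -> ctr[2]=0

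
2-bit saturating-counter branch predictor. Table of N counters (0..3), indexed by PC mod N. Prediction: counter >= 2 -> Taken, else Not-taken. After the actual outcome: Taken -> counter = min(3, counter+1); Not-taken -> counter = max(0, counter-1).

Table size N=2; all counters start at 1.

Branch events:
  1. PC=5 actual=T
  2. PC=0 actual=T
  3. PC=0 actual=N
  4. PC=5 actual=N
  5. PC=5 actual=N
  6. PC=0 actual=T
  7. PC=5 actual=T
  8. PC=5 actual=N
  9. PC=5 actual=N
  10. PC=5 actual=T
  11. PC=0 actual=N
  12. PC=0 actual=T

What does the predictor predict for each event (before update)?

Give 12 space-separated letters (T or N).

Ev 1: PC=5 idx=1 pred=N actual=T -> ctr[1]=2
Ev 2: PC=0 idx=0 pred=N actual=T -> ctr[0]=2
Ev 3: PC=0 idx=0 pred=T actual=N -> ctr[0]=1
Ev 4: PC=5 idx=1 pred=T actual=N -> ctr[1]=1
Ev 5: PC=5 idx=1 pred=N actual=N -> ctr[1]=0
Ev 6: PC=0 idx=0 pred=N actual=T -> ctr[0]=2
Ev 7: PC=5 idx=1 pred=N actual=T -> ctr[1]=1
Ev 8: PC=5 idx=1 pred=N actual=N -> ctr[1]=0
Ev 9: PC=5 idx=1 pred=N actual=N -> ctr[1]=0
Ev 10: PC=5 idx=1 pred=N actual=T -> ctr[1]=1
Ev 11: PC=0 idx=0 pred=T actual=N -> ctr[0]=1
Ev 12: PC=0 idx=0 pred=N actual=T -> ctr[0]=2

Answer: N N T T N N N N N N T N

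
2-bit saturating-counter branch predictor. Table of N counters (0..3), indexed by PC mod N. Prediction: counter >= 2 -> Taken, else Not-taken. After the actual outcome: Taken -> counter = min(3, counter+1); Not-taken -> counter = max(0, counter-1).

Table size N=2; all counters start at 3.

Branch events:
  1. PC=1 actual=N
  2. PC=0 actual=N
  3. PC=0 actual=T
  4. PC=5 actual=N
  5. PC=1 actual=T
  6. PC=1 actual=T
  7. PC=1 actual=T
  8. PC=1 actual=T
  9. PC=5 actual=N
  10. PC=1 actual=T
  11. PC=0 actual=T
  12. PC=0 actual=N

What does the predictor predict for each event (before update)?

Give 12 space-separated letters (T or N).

Ev 1: PC=1 idx=1 pred=T actual=N -> ctr[1]=2
Ev 2: PC=0 idx=0 pred=T actual=N -> ctr[0]=2
Ev 3: PC=0 idx=0 pred=T actual=T -> ctr[0]=3
Ev 4: PC=5 idx=1 pred=T actual=N -> ctr[1]=1
Ev 5: PC=1 idx=1 pred=N actual=T -> ctr[1]=2
Ev 6: PC=1 idx=1 pred=T actual=T -> ctr[1]=3
Ev 7: PC=1 idx=1 pred=T actual=T -> ctr[1]=3
Ev 8: PC=1 idx=1 pred=T actual=T -> ctr[1]=3
Ev 9: PC=5 idx=1 pred=T actual=N -> ctr[1]=2
Ev 10: PC=1 idx=1 pred=T actual=T -> ctr[1]=3
Ev 11: PC=0 idx=0 pred=T actual=T -> ctr[0]=3
Ev 12: PC=0 idx=0 pred=T actual=N -> ctr[0]=2

Answer: T T T T N T T T T T T T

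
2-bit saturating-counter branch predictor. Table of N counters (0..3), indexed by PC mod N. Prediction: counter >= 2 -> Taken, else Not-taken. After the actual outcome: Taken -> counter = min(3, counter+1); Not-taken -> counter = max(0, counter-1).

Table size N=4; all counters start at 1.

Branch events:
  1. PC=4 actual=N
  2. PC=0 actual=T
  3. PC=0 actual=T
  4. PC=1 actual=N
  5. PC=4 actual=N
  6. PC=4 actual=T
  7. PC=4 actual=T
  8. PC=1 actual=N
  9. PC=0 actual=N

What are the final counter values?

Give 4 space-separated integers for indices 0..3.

Ev 1: PC=4 idx=0 pred=N actual=N -> ctr[0]=0
Ev 2: PC=0 idx=0 pred=N actual=T -> ctr[0]=1
Ev 3: PC=0 idx=0 pred=N actual=T -> ctr[0]=2
Ev 4: PC=1 idx=1 pred=N actual=N -> ctr[1]=0
Ev 5: PC=4 idx=0 pred=T actual=N -> ctr[0]=1
Ev 6: PC=4 idx=0 pred=N actual=T -> ctr[0]=2
Ev 7: PC=4 idx=0 pred=T actual=T -> ctr[0]=3
Ev 8: PC=1 idx=1 pred=N actual=N -> ctr[1]=0
Ev 9: PC=0 idx=0 pred=T actual=N -> ctr[0]=2

Answer: 2 0 1 1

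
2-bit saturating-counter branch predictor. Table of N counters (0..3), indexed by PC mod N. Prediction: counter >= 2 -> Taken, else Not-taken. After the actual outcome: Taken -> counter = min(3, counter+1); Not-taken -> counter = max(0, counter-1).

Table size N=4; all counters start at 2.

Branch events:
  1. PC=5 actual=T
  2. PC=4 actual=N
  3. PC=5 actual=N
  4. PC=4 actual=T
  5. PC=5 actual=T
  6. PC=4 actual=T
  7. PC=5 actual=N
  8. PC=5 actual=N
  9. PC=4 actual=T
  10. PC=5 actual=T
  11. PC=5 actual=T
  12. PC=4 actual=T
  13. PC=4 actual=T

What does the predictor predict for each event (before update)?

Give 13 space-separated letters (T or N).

Answer: T T T N T T T T T N T T T

Derivation:
Ev 1: PC=5 idx=1 pred=T actual=T -> ctr[1]=3
Ev 2: PC=4 idx=0 pred=T actual=N -> ctr[0]=1
Ev 3: PC=5 idx=1 pred=T actual=N -> ctr[1]=2
Ev 4: PC=4 idx=0 pred=N actual=T -> ctr[0]=2
Ev 5: PC=5 idx=1 pred=T actual=T -> ctr[1]=3
Ev 6: PC=4 idx=0 pred=T actual=T -> ctr[0]=3
Ev 7: PC=5 idx=1 pred=T actual=N -> ctr[1]=2
Ev 8: PC=5 idx=1 pred=T actual=N -> ctr[1]=1
Ev 9: PC=4 idx=0 pred=T actual=T -> ctr[0]=3
Ev 10: PC=5 idx=1 pred=N actual=T -> ctr[1]=2
Ev 11: PC=5 idx=1 pred=T actual=T -> ctr[1]=3
Ev 12: PC=4 idx=0 pred=T actual=T -> ctr[0]=3
Ev 13: PC=4 idx=0 pred=T actual=T -> ctr[0]=3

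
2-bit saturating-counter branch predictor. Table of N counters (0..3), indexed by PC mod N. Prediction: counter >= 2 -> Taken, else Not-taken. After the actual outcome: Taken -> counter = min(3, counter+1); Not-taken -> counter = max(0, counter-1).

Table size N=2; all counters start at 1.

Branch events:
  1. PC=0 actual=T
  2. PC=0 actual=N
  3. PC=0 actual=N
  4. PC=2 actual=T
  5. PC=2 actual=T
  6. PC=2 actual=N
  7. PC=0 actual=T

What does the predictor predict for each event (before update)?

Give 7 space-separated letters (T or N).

Answer: N T N N N T N

Derivation:
Ev 1: PC=0 idx=0 pred=N actual=T -> ctr[0]=2
Ev 2: PC=0 idx=0 pred=T actual=N -> ctr[0]=1
Ev 3: PC=0 idx=0 pred=N actual=N -> ctr[0]=0
Ev 4: PC=2 idx=0 pred=N actual=T -> ctr[0]=1
Ev 5: PC=2 idx=0 pred=N actual=T -> ctr[0]=2
Ev 6: PC=2 idx=0 pred=T actual=N -> ctr[0]=1
Ev 7: PC=0 idx=0 pred=N actual=T -> ctr[0]=2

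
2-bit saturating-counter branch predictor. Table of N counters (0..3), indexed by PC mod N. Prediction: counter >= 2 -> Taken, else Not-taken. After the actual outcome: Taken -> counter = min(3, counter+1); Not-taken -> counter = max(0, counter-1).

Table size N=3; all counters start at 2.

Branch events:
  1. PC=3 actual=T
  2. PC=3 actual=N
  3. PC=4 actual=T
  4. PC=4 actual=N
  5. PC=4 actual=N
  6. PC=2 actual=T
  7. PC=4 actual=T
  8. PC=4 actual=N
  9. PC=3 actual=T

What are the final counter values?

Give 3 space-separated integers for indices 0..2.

Answer: 3 1 3

Derivation:
Ev 1: PC=3 idx=0 pred=T actual=T -> ctr[0]=3
Ev 2: PC=3 idx=0 pred=T actual=N -> ctr[0]=2
Ev 3: PC=4 idx=1 pred=T actual=T -> ctr[1]=3
Ev 4: PC=4 idx=1 pred=T actual=N -> ctr[1]=2
Ev 5: PC=4 idx=1 pred=T actual=N -> ctr[1]=1
Ev 6: PC=2 idx=2 pred=T actual=T -> ctr[2]=3
Ev 7: PC=4 idx=1 pred=N actual=T -> ctr[1]=2
Ev 8: PC=4 idx=1 pred=T actual=N -> ctr[1]=1
Ev 9: PC=3 idx=0 pred=T actual=T -> ctr[0]=3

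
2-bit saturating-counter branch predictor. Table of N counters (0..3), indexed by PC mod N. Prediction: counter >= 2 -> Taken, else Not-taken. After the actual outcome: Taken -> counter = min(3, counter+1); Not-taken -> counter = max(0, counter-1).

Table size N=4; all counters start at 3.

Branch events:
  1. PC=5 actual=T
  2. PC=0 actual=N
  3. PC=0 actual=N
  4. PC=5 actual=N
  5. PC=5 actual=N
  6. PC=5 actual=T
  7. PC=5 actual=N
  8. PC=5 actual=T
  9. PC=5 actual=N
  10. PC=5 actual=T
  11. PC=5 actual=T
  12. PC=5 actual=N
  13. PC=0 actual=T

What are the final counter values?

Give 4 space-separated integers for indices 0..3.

Answer: 2 2 3 3

Derivation:
Ev 1: PC=5 idx=1 pred=T actual=T -> ctr[1]=3
Ev 2: PC=0 idx=0 pred=T actual=N -> ctr[0]=2
Ev 3: PC=0 idx=0 pred=T actual=N -> ctr[0]=1
Ev 4: PC=5 idx=1 pred=T actual=N -> ctr[1]=2
Ev 5: PC=5 idx=1 pred=T actual=N -> ctr[1]=1
Ev 6: PC=5 idx=1 pred=N actual=T -> ctr[1]=2
Ev 7: PC=5 idx=1 pred=T actual=N -> ctr[1]=1
Ev 8: PC=5 idx=1 pred=N actual=T -> ctr[1]=2
Ev 9: PC=5 idx=1 pred=T actual=N -> ctr[1]=1
Ev 10: PC=5 idx=1 pred=N actual=T -> ctr[1]=2
Ev 11: PC=5 idx=1 pred=T actual=T -> ctr[1]=3
Ev 12: PC=5 idx=1 pred=T actual=N -> ctr[1]=2
Ev 13: PC=0 idx=0 pred=N actual=T -> ctr[0]=2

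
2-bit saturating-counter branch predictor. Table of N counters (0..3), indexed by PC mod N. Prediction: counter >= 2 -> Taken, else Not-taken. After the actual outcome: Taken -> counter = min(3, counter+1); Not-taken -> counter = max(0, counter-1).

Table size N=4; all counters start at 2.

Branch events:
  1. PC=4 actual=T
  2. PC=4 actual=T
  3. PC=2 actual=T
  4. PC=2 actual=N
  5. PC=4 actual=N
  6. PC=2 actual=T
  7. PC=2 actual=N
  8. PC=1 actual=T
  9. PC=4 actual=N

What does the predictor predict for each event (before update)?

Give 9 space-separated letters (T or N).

Answer: T T T T T T T T T

Derivation:
Ev 1: PC=4 idx=0 pred=T actual=T -> ctr[0]=3
Ev 2: PC=4 idx=0 pred=T actual=T -> ctr[0]=3
Ev 3: PC=2 idx=2 pred=T actual=T -> ctr[2]=3
Ev 4: PC=2 idx=2 pred=T actual=N -> ctr[2]=2
Ev 5: PC=4 idx=0 pred=T actual=N -> ctr[0]=2
Ev 6: PC=2 idx=2 pred=T actual=T -> ctr[2]=3
Ev 7: PC=2 idx=2 pred=T actual=N -> ctr[2]=2
Ev 8: PC=1 idx=1 pred=T actual=T -> ctr[1]=3
Ev 9: PC=4 idx=0 pred=T actual=N -> ctr[0]=1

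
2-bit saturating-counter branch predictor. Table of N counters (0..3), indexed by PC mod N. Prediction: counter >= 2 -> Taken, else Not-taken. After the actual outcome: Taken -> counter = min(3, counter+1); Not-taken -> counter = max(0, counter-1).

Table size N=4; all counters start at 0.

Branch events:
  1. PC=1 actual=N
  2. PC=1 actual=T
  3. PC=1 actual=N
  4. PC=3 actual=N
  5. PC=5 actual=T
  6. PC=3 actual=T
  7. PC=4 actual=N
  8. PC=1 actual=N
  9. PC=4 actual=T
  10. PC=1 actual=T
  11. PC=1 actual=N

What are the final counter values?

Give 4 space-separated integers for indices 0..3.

Answer: 1 0 0 1

Derivation:
Ev 1: PC=1 idx=1 pred=N actual=N -> ctr[1]=0
Ev 2: PC=1 idx=1 pred=N actual=T -> ctr[1]=1
Ev 3: PC=1 idx=1 pred=N actual=N -> ctr[1]=0
Ev 4: PC=3 idx=3 pred=N actual=N -> ctr[3]=0
Ev 5: PC=5 idx=1 pred=N actual=T -> ctr[1]=1
Ev 6: PC=3 idx=3 pred=N actual=T -> ctr[3]=1
Ev 7: PC=4 idx=0 pred=N actual=N -> ctr[0]=0
Ev 8: PC=1 idx=1 pred=N actual=N -> ctr[1]=0
Ev 9: PC=4 idx=0 pred=N actual=T -> ctr[0]=1
Ev 10: PC=1 idx=1 pred=N actual=T -> ctr[1]=1
Ev 11: PC=1 idx=1 pred=N actual=N -> ctr[1]=0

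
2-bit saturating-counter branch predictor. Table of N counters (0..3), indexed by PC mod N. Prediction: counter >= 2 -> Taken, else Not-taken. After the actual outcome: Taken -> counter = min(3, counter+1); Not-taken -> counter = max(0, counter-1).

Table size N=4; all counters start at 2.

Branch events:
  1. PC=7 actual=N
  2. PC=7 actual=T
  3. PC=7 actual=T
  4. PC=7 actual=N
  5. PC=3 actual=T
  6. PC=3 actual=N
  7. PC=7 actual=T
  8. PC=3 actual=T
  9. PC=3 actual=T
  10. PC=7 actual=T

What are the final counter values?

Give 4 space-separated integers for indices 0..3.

Answer: 2 2 2 3

Derivation:
Ev 1: PC=7 idx=3 pred=T actual=N -> ctr[3]=1
Ev 2: PC=7 idx=3 pred=N actual=T -> ctr[3]=2
Ev 3: PC=7 idx=3 pred=T actual=T -> ctr[3]=3
Ev 4: PC=7 idx=3 pred=T actual=N -> ctr[3]=2
Ev 5: PC=3 idx=3 pred=T actual=T -> ctr[3]=3
Ev 6: PC=3 idx=3 pred=T actual=N -> ctr[3]=2
Ev 7: PC=7 idx=3 pred=T actual=T -> ctr[3]=3
Ev 8: PC=3 idx=3 pred=T actual=T -> ctr[3]=3
Ev 9: PC=3 idx=3 pred=T actual=T -> ctr[3]=3
Ev 10: PC=7 idx=3 pred=T actual=T -> ctr[3]=3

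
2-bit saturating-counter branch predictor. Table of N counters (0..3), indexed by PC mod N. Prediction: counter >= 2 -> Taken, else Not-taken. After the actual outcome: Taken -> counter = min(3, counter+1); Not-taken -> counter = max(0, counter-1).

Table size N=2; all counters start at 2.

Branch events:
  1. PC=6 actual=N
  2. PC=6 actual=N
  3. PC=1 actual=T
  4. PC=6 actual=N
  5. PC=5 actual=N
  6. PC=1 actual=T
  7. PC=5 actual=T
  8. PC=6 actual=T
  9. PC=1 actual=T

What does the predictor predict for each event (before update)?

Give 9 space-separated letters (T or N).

Ev 1: PC=6 idx=0 pred=T actual=N -> ctr[0]=1
Ev 2: PC=6 idx=0 pred=N actual=N -> ctr[0]=0
Ev 3: PC=1 idx=1 pred=T actual=T -> ctr[1]=3
Ev 4: PC=6 idx=0 pred=N actual=N -> ctr[0]=0
Ev 5: PC=5 idx=1 pred=T actual=N -> ctr[1]=2
Ev 6: PC=1 idx=1 pred=T actual=T -> ctr[1]=3
Ev 7: PC=5 idx=1 pred=T actual=T -> ctr[1]=3
Ev 8: PC=6 idx=0 pred=N actual=T -> ctr[0]=1
Ev 9: PC=1 idx=1 pred=T actual=T -> ctr[1]=3

Answer: T N T N T T T N T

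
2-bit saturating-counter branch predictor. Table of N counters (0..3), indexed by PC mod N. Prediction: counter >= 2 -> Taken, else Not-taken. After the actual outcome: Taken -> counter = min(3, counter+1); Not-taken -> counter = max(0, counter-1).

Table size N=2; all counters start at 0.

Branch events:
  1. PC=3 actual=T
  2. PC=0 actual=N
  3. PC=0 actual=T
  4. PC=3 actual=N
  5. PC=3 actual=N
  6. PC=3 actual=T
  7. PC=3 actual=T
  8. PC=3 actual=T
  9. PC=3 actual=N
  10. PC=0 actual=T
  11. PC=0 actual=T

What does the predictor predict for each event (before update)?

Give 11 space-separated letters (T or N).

Answer: N N N N N N N T T N T

Derivation:
Ev 1: PC=3 idx=1 pred=N actual=T -> ctr[1]=1
Ev 2: PC=0 idx=0 pred=N actual=N -> ctr[0]=0
Ev 3: PC=0 idx=0 pred=N actual=T -> ctr[0]=1
Ev 4: PC=3 idx=1 pred=N actual=N -> ctr[1]=0
Ev 5: PC=3 idx=1 pred=N actual=N -> ctr[1]=0
Ev 6: PC=3 idx=1 pred=N actual=T -> ctr[1]=1
Ev 7: PC=3 idx=1 pred=N actual=T -> ctr[1]=2
Ev 8: PC=3 idx=1 pred=T actual=T -> ctr[1]=3
Ev 9: PC=3 idx=1 pred=T actual=N -> ctr[1]=2
Ev 10: PC=0 idx=0 pred=N actual=T -> ctr[0]=2
Ev 11: PC=0 idx=0 pred=T actual=T -> ctr[0]=3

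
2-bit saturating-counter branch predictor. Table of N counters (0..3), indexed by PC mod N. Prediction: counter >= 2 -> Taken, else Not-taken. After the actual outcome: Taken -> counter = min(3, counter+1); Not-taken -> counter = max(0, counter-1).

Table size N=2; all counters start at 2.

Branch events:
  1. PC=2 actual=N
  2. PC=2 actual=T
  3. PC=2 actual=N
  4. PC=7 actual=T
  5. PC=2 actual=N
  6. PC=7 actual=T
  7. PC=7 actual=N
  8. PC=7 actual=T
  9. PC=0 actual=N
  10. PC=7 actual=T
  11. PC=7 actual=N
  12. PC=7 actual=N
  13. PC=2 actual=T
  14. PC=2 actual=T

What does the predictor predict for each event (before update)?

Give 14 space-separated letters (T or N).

Ev 1: PC=2 idx=0 pred=T actual=N -> ctr[0]=1
Ev 2: PC=2 idx=0 pred=N actual=T -> ctr[0]=2
Ev 3: PC=2 idx=0 pred=T actual=N -> ctr[0]=1
Ev 4: PC=7 idx=1 pred=T actual=T -> ctr[1]=3
Ev 5: PC=2 idx=0 pred=N actual=N -> ctr[0]=0
Ev 6: PC=7 idx=1 pred=T actual=T -> ctr[1]=3
Ev 7: PC=7 idx=1 pred=T actual=N -> ctr[1]=2
Ev 8: PC=7 idx=1 pred=T actual=T -> ctr[1]=3
Ev 9: PC=0 idx=0 pred=N actual=N -> ctr[0]=0
Ev 10: PC=7 idx=1 pred=T actual=T -> ctr[1]=3
Ev 11: PC=7 idx=1 pred=T actual=N -> ctr[1]=2
Ev 12: PC=7 idx=1 pred=T actual=N -> ctr[1]=1
Ev 13: PC=2 idx=0 pred=N actual=T -> ctr[0]=1
Ev 14: PC=2 idx=0 pred=N actual=T -> ctr[0]=2

Answer: T N T T N T T T N T T T N N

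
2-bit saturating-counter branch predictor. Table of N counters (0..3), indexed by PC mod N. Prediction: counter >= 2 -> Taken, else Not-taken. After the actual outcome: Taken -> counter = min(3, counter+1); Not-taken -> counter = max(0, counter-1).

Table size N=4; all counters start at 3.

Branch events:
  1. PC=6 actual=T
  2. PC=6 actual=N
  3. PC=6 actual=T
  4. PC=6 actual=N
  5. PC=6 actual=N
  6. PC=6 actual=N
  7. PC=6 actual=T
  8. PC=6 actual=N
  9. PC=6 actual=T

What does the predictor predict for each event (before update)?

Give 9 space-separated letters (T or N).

Answer: T T T T T N N N N

Derivation:
Ev 1: PC=6 idx=2 pred=T actual=T -> ctr[2]=3
Ev 2: PC=6 idx=2 pred=T actual=N -> ctr[2]=2
Ev 3: PC=6 idx=2 pred=T actual=T -> ctr[2]=3
Ev 4: PC=6 idx=2 pred=T actual=N -> ctr[2]=2
Ev 5: PC=6 idx=2 pred=T actual=N -> ctr[2]=1
Ev 6: PC=6 idx=2 pred=N actual=N -> ctr[2]=0
Ev 7: PC=6 idx=2 pred=N actual=T -> ctr[2]=1
Ev 8: PC=6 idx=2 pred=N actual=N -> ctr[2]=0
Ev 9: PC=6 idx=2 pred=N actual=T -> ctr[2]=1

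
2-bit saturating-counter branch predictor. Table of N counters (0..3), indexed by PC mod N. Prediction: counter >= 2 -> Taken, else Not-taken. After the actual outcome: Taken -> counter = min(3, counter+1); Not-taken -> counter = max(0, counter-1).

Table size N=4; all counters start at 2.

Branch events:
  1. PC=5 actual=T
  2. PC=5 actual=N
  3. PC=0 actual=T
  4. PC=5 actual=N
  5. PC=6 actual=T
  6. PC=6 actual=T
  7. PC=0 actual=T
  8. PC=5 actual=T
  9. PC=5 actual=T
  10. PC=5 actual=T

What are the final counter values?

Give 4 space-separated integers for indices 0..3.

Answer: 3 3 3 2

Derivation:
Ev 1: PC=5 idx=1 pred=T actual=T -> ctr[1]=3
Ev 2: PC=5 idx=1 pred=T actual=N -> ctr[1]=2
Ev 3: PC=0 idx=0 pred=T actual=T -> ctr[0]=3
Ev 4: PC=5 idx=1 pred=T actual=N -> ctr[1]=1
Ev 5: PC=6 idx=2 pred=T actual=T -> ctr[2]=3
Ev 6: PC=6 idx=2 pred=T actual=T -> ctr[2]=3
Ev 7: PC=0 idx=0 pred=T actual=T -> ctr[0]=3
Ev 8: PC=5 idx=1 pred=N actual=T -> ctr[1]=2
Ev 9: PC=5 idx=1 pred=T actual=T -> ctr[1]=3
Ev 10: PC=5 idx=1 pred=T actual=T -> ctr[1]=3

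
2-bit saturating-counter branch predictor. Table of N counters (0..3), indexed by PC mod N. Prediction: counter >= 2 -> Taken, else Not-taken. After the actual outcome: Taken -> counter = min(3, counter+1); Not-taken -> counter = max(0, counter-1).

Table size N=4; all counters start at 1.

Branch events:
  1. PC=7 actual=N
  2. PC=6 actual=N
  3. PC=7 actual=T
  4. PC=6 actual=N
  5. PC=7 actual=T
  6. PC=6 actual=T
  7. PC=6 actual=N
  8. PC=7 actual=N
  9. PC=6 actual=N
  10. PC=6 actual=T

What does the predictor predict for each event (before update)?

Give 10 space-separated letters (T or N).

Answer: N N N N N N N T N N

Derivation:
Ev 1: PC=7 idx=3 pred=N actual=N -> ctr[3]=0
Ev 2: PC=6 idx=2 pred=N actual=N -> ctr[2]=0
Ev 3: PC=7 idx=3 pred=N actual=T -> ctr[3]=1
Ev 4: PC=6 idx=2 pred=N actual=N -> ctr[2]=0
Ev 5: PC=7 idx=3 pred=N actual=T -> ctr[3]=2
Ev 6: PC=6 idx=2 pred=N actual=T -> ctr[2]=1
Ev 7: PC=6 idx=2 pred=N actual=N -> ctr[2]=0
Ev 8: PC=7 idx=3 pred=T actual=N -> ctr[3]=1
Ev 9: PC=6 idx=2 pred=N actual=N -> ctr[2]=0
Ev 10: PC=6 idx=2 pred=N actual=T -> ctr[2]=1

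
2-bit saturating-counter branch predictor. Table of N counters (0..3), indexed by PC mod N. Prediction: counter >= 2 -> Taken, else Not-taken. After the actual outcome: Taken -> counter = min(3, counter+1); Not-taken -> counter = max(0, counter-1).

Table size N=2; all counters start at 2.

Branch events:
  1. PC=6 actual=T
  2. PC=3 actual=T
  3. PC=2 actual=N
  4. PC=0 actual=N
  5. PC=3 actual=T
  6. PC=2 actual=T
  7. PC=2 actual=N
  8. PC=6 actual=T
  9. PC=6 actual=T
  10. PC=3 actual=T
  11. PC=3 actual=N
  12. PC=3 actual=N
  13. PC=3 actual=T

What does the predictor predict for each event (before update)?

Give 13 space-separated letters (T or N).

Answer: T T T T T N T N T T T T N

Derivation:
Ev 1: PC=6 idx=0 pred=T actual=T -> ctr[0]=3
Ev 2: PC=3 idx=1 pred=T actual=T -> ctr[1]=3
Ev 3: PC=2 idx=0 pred=T actual=N -> ctr[0]=2
Ev 4: PC=0 idx=0 pred=T actual=N -> ctr[0]=1
Ev 5: PC=3 idx=1 pred=T actual=T -> ctr[1]=3
Ev 6: PC=2 idx=0 pred=N actual=T -> ctr[0]=2
Ev 7: PC=2 idx=0 pred=T actual=N -> ctr[0]=1
Ev 8: PC=6 idx=0 pred=N actual=T -> ctr[0]=2
Ev 9: PC=6 idx=0 pred=T actual=T -> ctr[0]=3
Ev 10: PC=3 idx=1 pred=T actual=T -> ctr[1]=3
Ev 11: PC=3 idx=1 pred=T actual=N -> ctr[1]=2
Ev 12: PC=3 idx=1 pred=T actual=N -> ctr[1]=1
Ev 13: PC=3 idx=1 pred=N actual=T -> ctr[1]=2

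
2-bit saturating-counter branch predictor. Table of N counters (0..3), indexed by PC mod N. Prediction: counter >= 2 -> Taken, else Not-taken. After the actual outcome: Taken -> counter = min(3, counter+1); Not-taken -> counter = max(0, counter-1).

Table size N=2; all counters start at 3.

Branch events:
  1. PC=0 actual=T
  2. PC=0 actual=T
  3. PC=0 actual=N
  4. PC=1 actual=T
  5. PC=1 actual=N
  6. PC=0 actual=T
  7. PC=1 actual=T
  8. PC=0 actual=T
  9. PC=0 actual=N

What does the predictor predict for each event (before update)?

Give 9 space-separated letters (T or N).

Answer: T T T T T T T T T

Derivation:
Ev 1: PC=0 idx=0 pred=T actual=T -> ctr[0]=3
Ev 2: PC=0 idx=0 pred=T actual=T -> ctr[0]=3
Ev 3: PC=0 idx=0 pred=T actual=N -> ctr[0]=2
Ev 4: PC=1 idx=1 pred=T actual=T -> ctr[1]=3
Ev 5: PC=1 idx=1 pred=T actual=N -> ctr[1]=2
Ev 6: PC=0 idx=0 pred=T actual=T -> ctr[0]=3
Ev 7: PC=1 idx=1 pred=T actual=T -> ctr[1]=3
Ev 8: PC=0 idx=0 pred=T actual=T -> ctr[0]=3
Ev 9: PC=0 idx=0 pred=T actual=N -> ctr[0]=2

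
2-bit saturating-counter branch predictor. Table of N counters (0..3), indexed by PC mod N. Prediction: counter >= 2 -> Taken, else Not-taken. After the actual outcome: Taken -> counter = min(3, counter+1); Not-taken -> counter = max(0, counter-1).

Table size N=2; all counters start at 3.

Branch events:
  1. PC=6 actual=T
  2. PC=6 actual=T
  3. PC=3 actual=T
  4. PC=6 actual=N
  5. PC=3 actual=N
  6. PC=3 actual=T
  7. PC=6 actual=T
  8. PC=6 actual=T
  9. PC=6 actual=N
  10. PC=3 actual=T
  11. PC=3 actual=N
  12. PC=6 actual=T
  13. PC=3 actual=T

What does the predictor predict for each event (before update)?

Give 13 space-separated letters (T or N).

Answer: T T T T T T T T T T T T T

Derivation:
Ev 1: PC=6 idx=0 pred=T actual=T -> ctr[0]=3
Ev 2: PC=6 idx=0 pred=T actual=T -> ctr[0]=3
Ev 3: PC=3 idx=1 pred=T actual=T -> ctr[1]=3
Ev 4: PC=6 idx=0 pred=T actual=N -> ctr[0]=2
Ev 5: PC=3 idx=1 pred=T actual=N -> ctr[1]=2
Ev 6: PC=3 idx=1 pred=T actual=T -> ctr[1]=3
Ev 7: PC=6 idx=0 pred=T actual=T -> ctr[0]=3
Ev 8: PC=6 idx=0 pred=T actual=T -> ctr[0]=3
Ev 9: PC=6 idx=0 pred=T actual=N -> ctr[0]=2
Ev 10: PC=3 idx=1 pred=T actual=T -> ctr[1]=3
Ev 11: PC=3 idx=1 pred=T actual=N -> ctr[1]=2
Ev 12: PC=6 idx=0 pred=T actual=T -> ctr[0]=3
Ev 13: PC=3 idx=1 pred=T actual=T -> ctr[1]=3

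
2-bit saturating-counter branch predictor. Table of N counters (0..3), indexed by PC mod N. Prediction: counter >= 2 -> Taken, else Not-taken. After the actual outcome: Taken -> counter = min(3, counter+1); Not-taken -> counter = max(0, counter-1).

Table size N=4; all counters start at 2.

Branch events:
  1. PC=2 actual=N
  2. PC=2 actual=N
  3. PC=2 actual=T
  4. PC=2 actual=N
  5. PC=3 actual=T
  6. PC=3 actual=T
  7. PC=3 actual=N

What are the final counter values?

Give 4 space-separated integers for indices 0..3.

Answer: 2 2 0 2

Derivation:
Ev 1: PC=2 idx=2 pred=T actual=N -> ctr[2]=1
Ev 2: PC=2 idx=2 pred=N actual=N -> ctr[2]=0
Ev 3: PC=2 idx=2 pred=N actual=T -> ctr[2]=1
Ev 4: PC=2 idx=2 pred=N actual=N -> ctr[2]=0
Ev 5: PC=3 idx=3 pred=T actual=T -> ctr[3]=3
Ev 6: PC=3 idx=3 pred=T actual=T -> ctr[3]=3
Ev 7: PC=3 idx=3 pred=T actual=N -> ctr[3]=2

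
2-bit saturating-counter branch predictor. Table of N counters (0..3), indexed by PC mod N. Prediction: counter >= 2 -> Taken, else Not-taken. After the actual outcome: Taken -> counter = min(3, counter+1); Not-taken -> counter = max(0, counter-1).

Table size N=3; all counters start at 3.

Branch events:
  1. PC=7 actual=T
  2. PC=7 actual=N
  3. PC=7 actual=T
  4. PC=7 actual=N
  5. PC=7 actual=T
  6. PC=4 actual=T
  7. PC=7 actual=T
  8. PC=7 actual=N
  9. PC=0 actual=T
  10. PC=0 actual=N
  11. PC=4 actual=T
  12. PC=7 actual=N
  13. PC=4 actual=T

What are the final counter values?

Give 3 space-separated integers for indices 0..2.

Ev 1: PC=7 idx=1 pred=T actual=T -> ctr[1]=3
Ev 2: PC=7 idx=1 pred=T actual=N -> ctr[1]=2
Ev 3: PC=7 idx=1 pred=T actual=T -> ctr[1]=3
Ev 4: PC=7 idx=1 pred=T actual=N -> ctr[1]=2
Ev 5: PC=7 idx=1 pred=T actual=T -> ctr[1]=3
Ev 6: PC=4 idx=1 pred=T actual=T -> ctr[1]=3
Ev 7: PC=7 idx=1 pred=T actual=T -> ctr[1]=3
Ev 8: PC=7 idx=1 pred=T actual=N -> ctr[1]=2
Ev 9: PC=0 idx=0 pred=T actual=T -> ctr[0]=3
Ev 10: PC=0 idx=0 pred=T actual=N -> ctr[0]=2
Ev 11: PC=4 idx=1 pred=T actual=T -> ctr[1]=3
Ev 12: PC=7 idx=1 pred=T actual=N -> ctr[1]=2
Ev 13: PC=4 idx=1 pred=T actual=T -> ctr[1]=3

Answer: 2 3 3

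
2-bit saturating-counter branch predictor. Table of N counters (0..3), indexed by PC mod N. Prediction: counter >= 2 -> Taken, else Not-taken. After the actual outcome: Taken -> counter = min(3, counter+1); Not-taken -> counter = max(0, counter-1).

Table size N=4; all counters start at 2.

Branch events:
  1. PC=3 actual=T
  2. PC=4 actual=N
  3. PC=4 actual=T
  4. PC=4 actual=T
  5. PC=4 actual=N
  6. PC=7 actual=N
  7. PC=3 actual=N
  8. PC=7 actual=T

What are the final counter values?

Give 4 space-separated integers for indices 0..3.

Ev 1: PC=3 idx=3 pred=T actual=T -> ctr[3]=3
Ev 2: PC=4 idx=0 pred=T actual=N -> ctr[0]=1
Ev 3: PC=4 idx=0 pred=N actual=T -> ctr[0]=2
Ev 4: PC=4 idx=0 pred=T actual=T -> ctr[0]=3
Ev 5: PC=4 idx=0 pred=T actual=N -> ctr[0]=2
Ev 6: PC=7 idx=3 pred=T actual=N -> ctr[3]=2
Ev 7: PC=3 idx=3 pred=T actual=N -> ctr[3]=1
Ev 8: PC=7 idx=3 pred=N actual=T -> ctr[3]=2

Answer: 2 2 2 2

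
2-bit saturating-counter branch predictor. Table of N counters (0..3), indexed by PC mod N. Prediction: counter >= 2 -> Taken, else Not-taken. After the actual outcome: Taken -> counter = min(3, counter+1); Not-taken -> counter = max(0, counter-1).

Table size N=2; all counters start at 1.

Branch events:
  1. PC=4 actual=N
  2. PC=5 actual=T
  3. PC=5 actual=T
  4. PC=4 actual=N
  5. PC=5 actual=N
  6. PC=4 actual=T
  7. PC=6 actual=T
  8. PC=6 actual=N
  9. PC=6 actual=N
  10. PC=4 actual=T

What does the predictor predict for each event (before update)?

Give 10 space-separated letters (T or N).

Answer: N N T N T N N T N N

Derivation:
Ev 1: PC=4 idx=0 pred=N actual=N -> ctr[0]=0
Ev 2: PC=5 idx=1 pred=N actual=T -> ctr[1]=2
Ev 3: PC=5 idx=1 pred=T actual=T -> ctr[1]=3
Ev 4: PC=4 idx=0 pred=N actual=N -> ctr[0]=0
Ev 5: PC=5 idx=1 pred=T actual=N -> ctr[1]=2
Ev 6: PC=4 idx=0 pred=N actual=T -> ctr[0]=1
Ev 7: PC=6 idx=0 pred=N actual=T -> ctr[0]=2
Ev 8: PC=6 idx=0 pred=T actual=N -> ctr[0]=1
Ev 9: PC=6 idx=0 pred=N actual=N -> ctr[0]=0
Ev 10: PC=4 idx=0 pred=N actual=T -> ctr[0]=1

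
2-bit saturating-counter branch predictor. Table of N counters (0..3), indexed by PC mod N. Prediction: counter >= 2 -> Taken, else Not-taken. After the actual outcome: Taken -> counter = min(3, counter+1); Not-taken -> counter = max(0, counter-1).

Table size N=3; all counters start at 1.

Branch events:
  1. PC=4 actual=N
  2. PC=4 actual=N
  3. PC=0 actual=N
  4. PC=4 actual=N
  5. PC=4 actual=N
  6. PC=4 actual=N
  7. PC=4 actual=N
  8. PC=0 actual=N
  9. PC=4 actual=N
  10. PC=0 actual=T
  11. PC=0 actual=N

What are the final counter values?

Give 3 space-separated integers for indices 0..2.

Answer: 0 0 1

Derivation:
Ev 1: PC=4 idx=1 pred=N actual=N -> ctr[1]=0
Ev 2: PC=4 idx=1 pred=N actual=N -> ctr[1]=0
Ev 3: PC=0 idx=0 pred=N actual=N -> ctr[0]=0
Ev 4: PC=4 idx=1 pred=N actual=N -> ctr[1]=0
Ev 5: PC=4 idx=1 pred=N actual=N -> ctr[1]=0
Ev 6: PC=4 idx=1 pred=N actual=N -> ctr[1]=0
Ev 7: PC=4 idx=1 pred=N actual=N -> ctr[1]=0
Ev 8: PC=0 idx=0 pred=N actual=N -> ctr[0]=0
Ev 9: PC=4 idx=1 pred=N actual=N -> ctr[1]=0
Ev 10: PC=0 idx=0 pred=N actual=T -> ctr[0]=1
Ev 11: PC=0 idx=0 pred=N actual=N -> ctr[0]=0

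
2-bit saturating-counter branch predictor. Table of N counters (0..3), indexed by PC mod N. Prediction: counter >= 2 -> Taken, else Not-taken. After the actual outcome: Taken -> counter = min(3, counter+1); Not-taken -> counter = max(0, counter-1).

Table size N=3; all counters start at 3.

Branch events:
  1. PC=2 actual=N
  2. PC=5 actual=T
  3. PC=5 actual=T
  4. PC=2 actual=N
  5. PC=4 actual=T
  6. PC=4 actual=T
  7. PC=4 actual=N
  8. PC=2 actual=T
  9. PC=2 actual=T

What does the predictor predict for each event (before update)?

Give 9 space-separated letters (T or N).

Ev 1: PC=2 idx=2 pred=T actual=N -> ctr[2]=2
Ev 2: PC=5 idx=2 pred=T actual=T -> ctr[2]=3
Ev 3: PC=5 idx=2 pred=T actual=T -> ctr[2]=3
Ev 4: PC=2 idx=2 pred=T actual=N -> ctr[2]=2
Ev 5: PC=4 idx=1 pred=T actual=T -> ctr[1]=3
Ev 6: PC=4 idx=1 pred=T actual=T -> ctr[1]=3
Ev 7: PC=4 idx=1 pred=T actual=N -> ctr[1]=2
Ev 8: PC=2 idx=2 pred=T actual=T -> ctr[2]=3
Ev 9: PC=2 idx=2 pred=T actual=T -> ctr[2]=3

Answer: T T T T T T T T T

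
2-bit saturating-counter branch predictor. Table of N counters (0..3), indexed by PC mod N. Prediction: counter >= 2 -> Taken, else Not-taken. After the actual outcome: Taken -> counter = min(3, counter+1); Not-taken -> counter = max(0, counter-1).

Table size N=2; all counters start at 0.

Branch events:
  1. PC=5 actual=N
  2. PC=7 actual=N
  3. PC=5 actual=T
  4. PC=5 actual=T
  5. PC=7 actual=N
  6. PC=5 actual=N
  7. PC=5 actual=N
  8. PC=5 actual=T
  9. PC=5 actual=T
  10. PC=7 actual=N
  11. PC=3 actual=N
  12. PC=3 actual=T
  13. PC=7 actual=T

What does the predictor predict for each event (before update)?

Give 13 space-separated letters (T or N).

Answer: N N N N T N N N N T N N N

Derivation:
Ev 1: PC=5 idx=1 pred=N actual=N -> ctr[1]=0
Ev 2: PC=7 idx=1 pred=N actual=N -> ctr[1]=0
Ev 3: PC=5 idx=1 pred=N actual=T -> ctr[1]=1
Ev 4: PC=5 idx=1 pred=N actual=T -> ctr[1]=2
Ev 5: PC=7 idx=1 pred=T actual=N -> ctr[1]=1
Ev 6: PC=5 idx=1 pred=N actual=N -> ctr[1]=0
Ev 7: PC=5 idx=1 pred=N actual=N -> ctr[1]=0
Ev 8: PC=5 idx=1 pred=N actual=T -> ctr[1]=1
Ev 9: PC=5 idx=1 pred=N actual=T -> ctr[1]=2
Ev 10: PC=7 idx=1 pred=T actual=N -> ctr[1]=1
Ev 11: PC=3 idx=1 pred=N actual=N -> ctr[1]=0
Ev 12: PC=3 idx=1 pred=N actual=T -> ctr[1]=1
Ev 13: PC=7 idx=1 pred=N actual=T -> ctr[1]=2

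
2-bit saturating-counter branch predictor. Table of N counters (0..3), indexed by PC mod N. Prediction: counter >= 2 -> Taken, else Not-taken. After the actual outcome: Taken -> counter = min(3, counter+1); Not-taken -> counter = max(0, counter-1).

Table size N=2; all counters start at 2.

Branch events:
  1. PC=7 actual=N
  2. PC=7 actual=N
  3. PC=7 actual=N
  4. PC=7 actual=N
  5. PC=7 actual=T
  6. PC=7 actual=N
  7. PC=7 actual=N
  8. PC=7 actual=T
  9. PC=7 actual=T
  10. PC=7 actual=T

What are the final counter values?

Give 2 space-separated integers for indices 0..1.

Answer: 2 3

Derivation:
Ev 1: PC=7 idx=1 pred=T actual=N -> ctr[1]=1
Ev 2: PC=7 idx=1 pred=N actual=N -> ctr[1]=0
Ev 3: PC=7 idx=1 pred=N actual=N -> ctr[1]=0
Ev 4: PC=7 idx=1 pred=N actual=N -> ctr[1]=0
Ev 5: PC=7 idx=1 pred=N actual=T -> ctr[1]=1
Ev 6: PC=7 idx=1 pred=N actual=N -> ctr[1]=0
Ev 7: PC=7 idx=1 pred=N actual=N -> ctr[1]=0
Ev 8: PC=7 idx=1 pred=N actual=T -> ctr[1]=1
Ev 9: PC=7 idx=1 pred=N actual=T -> ctr[1]=2
Ev 10: PC=7 idx=1 pred=T actual=T -> ctr[1]=3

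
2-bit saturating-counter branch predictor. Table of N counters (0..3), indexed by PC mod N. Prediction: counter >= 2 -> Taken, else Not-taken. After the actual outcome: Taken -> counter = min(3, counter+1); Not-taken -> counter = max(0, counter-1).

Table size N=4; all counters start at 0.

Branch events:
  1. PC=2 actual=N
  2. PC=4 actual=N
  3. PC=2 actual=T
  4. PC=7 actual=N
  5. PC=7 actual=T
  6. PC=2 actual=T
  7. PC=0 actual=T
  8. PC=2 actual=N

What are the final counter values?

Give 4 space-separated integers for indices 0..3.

Ev 1: PC=2 idx=2 pred=N actual=N -> ctr[2]=0
Ev 2: PC=4 idx=0 pred=N actual=N -> ctr[0]=0
Ev 3: PC=2 idx=2 pred=N actual=T -> ctr[2]=1
Ev 4: PC=7 idx=3 pred=N actual=N -> ctr[3]=0
Ev 5: PC=7 idx=3 pred=N actual=T -> ctr[3]=1
Ev 6: PC=2 idx=2 pred=N actual=T -> ctr[2]=2
Ev 7: PC=0 idx=0 pred=N actual=T -> ctr[0]=1
Ev 8: PC=2 idx=2 pred=T actual=N -> ctr[2]=1

Answer: 1 0 1 1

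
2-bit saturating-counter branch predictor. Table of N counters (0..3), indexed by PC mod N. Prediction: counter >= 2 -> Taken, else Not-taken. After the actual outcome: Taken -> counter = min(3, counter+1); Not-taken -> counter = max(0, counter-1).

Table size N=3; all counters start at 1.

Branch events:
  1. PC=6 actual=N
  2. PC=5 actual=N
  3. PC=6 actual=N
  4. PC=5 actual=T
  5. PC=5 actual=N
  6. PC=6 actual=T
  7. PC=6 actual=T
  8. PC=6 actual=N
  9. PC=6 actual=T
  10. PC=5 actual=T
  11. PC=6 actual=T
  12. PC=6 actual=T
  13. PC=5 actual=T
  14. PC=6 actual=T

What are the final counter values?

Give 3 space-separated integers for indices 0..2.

Ev 1: PC=6 idx=0 pred=N actual=N -> ctr[0]=0
Ev 2: PC=5 idx=2 pred=N actual=N -> ctr[2]=0
Ev 3: PC=6 idx=0 pred=N actual=N -> ctr[0]=0
Ev 4: PC=5 idx=2 pred=N actual=T -> ctr[2]=1
Ev 5: PC=5 idx=2 pred=N actual=N -> ctr[2]=0
Ev 6: PC=6 idx=0 pred=N actual=T -> ctr[0]=1
Ev 7: PC=6 idx=0 pred=N actual=T -> ctr[0]=2
Ev 8: PC=6 idx=0 pred=T actual=N -> ctr[0]=1
Ev 9: PC=6 idx=0 pred=N actual=T -> ctr[0]=2
Ev 10: PC=5 idx=2 pred=N actual=T -> ctr[2]=1
Ev 11: PC=6 idx=0 pred=T actual=T -> ctr[0]=3
Ev 12: PC=6 idx=0 pred=T actual=T -> ctr[0]=3
Ev 13: PC=5 idx=2 pred=N actual=T -> ctr[2]=2
Ev 14: PC=6 idx=0 pred=T actual=T -> ctr[0]=3

Answer: 3 1 2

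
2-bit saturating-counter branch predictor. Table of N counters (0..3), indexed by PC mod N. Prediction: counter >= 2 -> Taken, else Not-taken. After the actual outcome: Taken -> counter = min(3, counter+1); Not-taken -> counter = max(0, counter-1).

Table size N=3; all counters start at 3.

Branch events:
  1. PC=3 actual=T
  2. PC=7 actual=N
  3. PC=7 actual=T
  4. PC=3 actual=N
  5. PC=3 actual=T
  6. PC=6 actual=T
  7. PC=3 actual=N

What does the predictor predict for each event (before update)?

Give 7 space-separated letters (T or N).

Ev 1: PC=3 idx=0 pred=T actual=T -> ctr[0]=3
Ev 2: PC=7 idx=1 pred=T actual=N -> ctr[1]=2
Ev 3: PC=7 idx=1 pred=T actual=T -> ctr[1]=3
Ev 4: PC=3 idx=0 pred=T actual=N -> ctr[0]=2
Ev 5: PC=3 idx=0 pred=T actual=T -> ctr[0]=3
Ev 6: PC=6 idx=0 pred=T actual=T -> ctr[0]=3
Ev 7: PC=3 idx=0 pred=T actual=N -> ctr[0]=2

Answer: T T T T T T T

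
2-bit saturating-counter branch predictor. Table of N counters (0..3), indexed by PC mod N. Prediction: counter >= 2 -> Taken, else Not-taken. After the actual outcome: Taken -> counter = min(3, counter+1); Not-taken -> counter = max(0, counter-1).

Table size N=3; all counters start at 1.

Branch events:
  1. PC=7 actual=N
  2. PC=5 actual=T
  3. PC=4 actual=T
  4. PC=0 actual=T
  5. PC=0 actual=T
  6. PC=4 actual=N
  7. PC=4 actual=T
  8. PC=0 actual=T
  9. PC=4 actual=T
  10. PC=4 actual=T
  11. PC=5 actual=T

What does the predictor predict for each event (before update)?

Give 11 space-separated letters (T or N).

Answer: N N N N T N N T N T T

Derivation:
Ev 1: PC=7 idx=1 pred=N actual=N -> ctr[1]=0
Ev 2: PC=5 idx=2 pred=N actual=T -> ctr[2]=2
Ev 3: PC=4 idx=1 pred=N actual=T -> ctr[1]=1
Ev 4: PC=0 idx=0 pred=N actual=T -> ctr[0]=2
Ev 5: PC=0 idx=0 pred=T actual=T -> ctr[0]=3
Ev 6: PC=4 idx=1 pred=N actual=N -> ctr[1]=0
Ev 7: PC=4 idx=1 pred=N actual=T -> ctr[1]=1
Ev 8: PC=0 idx=0 pred=T actual=T -> ctr[0]=3
Ev 9: PC=4 idx=1 pred=N actual=T -> ctr[1]=2
Ev 10: PC=4 idx=1 pred=T actual=T -> ctr[1]=3
Ev 11: PC=5 idx=2 pred=T actual=T -> ctr[2]=3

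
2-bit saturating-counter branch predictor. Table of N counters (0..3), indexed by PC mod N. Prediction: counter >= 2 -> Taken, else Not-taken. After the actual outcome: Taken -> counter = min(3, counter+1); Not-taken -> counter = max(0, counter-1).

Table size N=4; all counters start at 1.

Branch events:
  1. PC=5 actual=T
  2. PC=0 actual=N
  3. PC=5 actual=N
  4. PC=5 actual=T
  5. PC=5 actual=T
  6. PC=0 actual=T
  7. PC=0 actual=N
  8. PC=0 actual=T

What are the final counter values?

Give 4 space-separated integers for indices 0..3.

Answer: 1 3 1 1

Derivation:
Ev 1: PC=5 idx=1 pred=N actual=T -> ctr[1]=2
Ev 2: PC=0 idx=0 pred=N actual=N -> ctr[0]=0
Ev 3: PC=5 idx=1 pred=T actual=N -> ctr[1]=1
Ev 4: PC=5 idx=1 pred=N actual=T -> ctr[1]=2
Ev 5: PC=5 idx=1 pred=T actual=T -> ctr[1]=3
Ev 6: PC=0 idx=0 pred=N actual=T -> ctr[0]=1
Ev 7: PC=0 idx=0 pred=N actual=N -> ctr[0]=0
Ev 8: PC=0 idx=0 pred=N actual=T -> ctr[0]=1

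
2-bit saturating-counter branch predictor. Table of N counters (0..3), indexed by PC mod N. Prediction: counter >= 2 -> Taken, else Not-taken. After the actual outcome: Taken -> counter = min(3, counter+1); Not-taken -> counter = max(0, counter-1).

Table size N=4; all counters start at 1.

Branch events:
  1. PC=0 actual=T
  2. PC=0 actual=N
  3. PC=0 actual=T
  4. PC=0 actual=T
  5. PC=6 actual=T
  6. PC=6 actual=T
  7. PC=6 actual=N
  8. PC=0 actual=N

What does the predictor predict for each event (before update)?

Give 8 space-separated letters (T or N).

Answer: N T N T N T T T

Derivation:
Ev 1: PC=0 idx=0 pred=N actual=T -> ctr[0]=2
Ev 2: PC=0 idx=0 pred=T actual=N -> ctr[0]=1
Ev 3: PC=0 idx=0 pred=N actual=T -> ctr[0]=2
Ev 4: PC=0 idx=0 pred=T actual=T -> ctr[0]=3
Ev 5: PC=6 idx=2 pred=N actual=T -> ctr[2]=2
Ev 6: PC=6 idx=2 pred=T actual=T -> ctr[2]=3
Ev 7: PC=6 idx=2 pred=T actual=N -> ctr[2]=2
Ev 8: PC=0 idx=0 pred=T actual=N -> ctr[0]=2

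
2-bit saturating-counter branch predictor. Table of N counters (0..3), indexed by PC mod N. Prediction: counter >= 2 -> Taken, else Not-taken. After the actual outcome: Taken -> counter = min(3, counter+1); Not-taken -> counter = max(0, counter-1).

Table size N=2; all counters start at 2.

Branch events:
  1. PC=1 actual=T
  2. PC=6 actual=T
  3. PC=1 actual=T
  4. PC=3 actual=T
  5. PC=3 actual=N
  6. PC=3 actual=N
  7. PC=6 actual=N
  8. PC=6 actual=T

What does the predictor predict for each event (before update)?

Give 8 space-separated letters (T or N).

Ev 1: PC=1 idx=1 pred=T actual=T -> ctr[1]=3
Ev 2: PC=6 idx=0 pred=T actual=T -> ctr[0]=3
Ev 3: PC=1 idx=1 pred=T actual=T -> ctr[1]=3
Ev 4: PC=3 idx=1 pred=T actual=T -> ctr[1]=3
Ev 5: PC=3 idx=1 pred=T actual=N -> ctr[1]=2
Ev 6: PC=3 idx=1 pred=T actual=N -> ctr[1]=1
Ev 7: PC=6 idx=0 pred=T actual=N -> ctr[0]=2
Ev 8: PC=6 idx=0 pred=T actual=T -> ctr[0]=3

Answer: T T T T T T T T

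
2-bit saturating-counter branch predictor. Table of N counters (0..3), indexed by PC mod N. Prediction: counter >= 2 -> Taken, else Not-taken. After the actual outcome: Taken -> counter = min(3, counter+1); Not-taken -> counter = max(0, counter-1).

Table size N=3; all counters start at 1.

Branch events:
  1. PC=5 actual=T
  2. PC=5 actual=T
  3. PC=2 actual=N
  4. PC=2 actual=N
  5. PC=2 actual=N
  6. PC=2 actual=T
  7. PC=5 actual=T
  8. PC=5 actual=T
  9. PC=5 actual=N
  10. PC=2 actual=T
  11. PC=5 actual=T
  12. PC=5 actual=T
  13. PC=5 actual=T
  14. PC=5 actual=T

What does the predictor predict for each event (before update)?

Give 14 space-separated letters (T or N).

Ev 1: PC=5 idx=2 pred=N actual=T -> ctr[2]=2
Ev 2: PC=5 idx=2 pred=T actual=T -> ctr[2]=3
Ev 3: PC=2 idx=2 pred=T actual=N -> ctr[2]=2
Ev 4: PC=2 idx=2 pred=T actual=N -> ctr[2]=1
Ev 5: PC=2 idx=2 pred=N actual=N -> ctr[2]=0
Ev 6: PC=2 idx=2 pred=N actual=T -> ctr[2]=1
Ev 7: PC=5 idx=2 pred=N actual=T -> ctr[2]=2
Ev 8: PC=5 idx=2 pred=T actual=T -> ctr[2]=3
Ev 9: PC=5 idx=2 pred=T actual=N -> ctr[2]=2
Ev 10: PC=2 idx=2 pred=T actual=T -> ctr[2]=3
Ev 11: PC=5 idx=2 pred=T actual=T -> ctr[2]=3
Ev 12: PC=5 idx=2 pred=T actual=T -> ctr[2]=3
Ev 13: PC=5 idx=2 pred=T actual=T -> ctr[2]=3
Ev 14: PC=5 idx=2 pred=T actual=T -> ctr[2]=3

Answer: N T T T N N N T T T T T T T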